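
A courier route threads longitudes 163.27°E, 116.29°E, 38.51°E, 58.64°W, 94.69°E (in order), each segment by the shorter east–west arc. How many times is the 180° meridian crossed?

0

Leg 1: +163.27° → +116.29°, shortest Δλ = -46.98° (west) — does not cross 180°.
Leg 2: +116.29° → +38.51°, shortest Δλ = -77.78° (west) — does not cross 180°.
Leg 3: +38.51° → -58.64°, shortest Δλ = -97.15° (west) — does not cross 180°.
Leg 4: -58.64° → +94.69°, shortest Δλ = 153.33° (east) — does not cross 180°.
Total crossings: 0.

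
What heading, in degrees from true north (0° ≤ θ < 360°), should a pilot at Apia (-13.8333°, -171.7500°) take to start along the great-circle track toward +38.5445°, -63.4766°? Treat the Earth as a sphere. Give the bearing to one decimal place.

53.7°

Δλ = -63.4766 − -171.7500 = 108.2734°.
θ = atan2( sin Δλ · cos φ₂ , cos φ₁ · sin φ₂ − sin φ₁ · cos φ₂ · cos Δλ )
  = atan2(0.74268, 0.54641) = 53.657° → normalised to [0°, 360°): 53.657°.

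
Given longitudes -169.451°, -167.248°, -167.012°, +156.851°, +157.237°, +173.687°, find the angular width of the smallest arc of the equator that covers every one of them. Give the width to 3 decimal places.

36.137°

Sort the longitudes: -169.451°, -167.248°, -167.012°, +156.851°, +157.237°, +173.687°.
Eastward gaps between consecutive values (wrapping around): 2.203°, 0.236°, 323.863°, 0.386°, 16.450°, 16.862°.
Largest gap = 323.863° ⇒ minimal covering band is its complement: 360° − 323.863° = 36.137°.
Band runs from +156.851° eastward to -167.012°, crossing the antimeridian.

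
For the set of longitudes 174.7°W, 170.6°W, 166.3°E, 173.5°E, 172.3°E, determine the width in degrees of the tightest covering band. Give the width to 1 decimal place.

Sort the longitudes: -174.7°, -170.6°, +166.3°, +172.3°, +173.5°.
Eastward gaps between consecutive values (wrapping around): 4.1°, 336.9°, 6.0°, 1.2°, 11.8°.
Largest gap = 336.9° ⇒ minimal covering band is its complement: 360° − 336.9° = 23.1°.
Band runs from +166.3° eastward to -170.6°, crossing the antimeridian.

23.1°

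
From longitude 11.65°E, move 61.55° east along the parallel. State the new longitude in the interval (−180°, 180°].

73.20°E

Start at +11.65°; shift +61.55° → +73.20°.
+73.20° already lies in (−180°, 180°].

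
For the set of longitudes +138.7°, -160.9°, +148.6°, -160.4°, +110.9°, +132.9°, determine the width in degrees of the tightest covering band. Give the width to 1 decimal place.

88.7°

Sort the longitudes: -160.9°, -160.4°, +110.9°, +132.9°, +138.7°, +148.6°.
Eastward gaps between consecutive values (wrapping around): 0.5°, 271.3°, 22.0°, 5.8°, 9.9°, 50.5°.
Largest gap = 271.3° ⇒ minimal covering band is its complement: 360° − 271.3° = 88.7°.
Band runs from +110.9° eastward to -160.4°, crossing the antimeridian.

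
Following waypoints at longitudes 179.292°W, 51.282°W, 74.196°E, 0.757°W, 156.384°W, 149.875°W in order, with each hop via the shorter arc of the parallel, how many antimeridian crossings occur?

Leg 1: -179.292° → -51.282°, shortest Δλ = 128.01° (east) — does not cross 180°.
Leg 2: -51.282° → +74.196°, shortest Δλ = 125.478° (east) — does not cross 180°.
Leg 3: +74.196° → -0.757°, shortest Δλ = -74.953° (west) — does not cross 180°.
Leg 4: -0.757° → -156.384°, shortest Δλ = -155.627° (west) — does not cross 180°.
Leg 5: -156.384° → -149.875°, shortest Δλ = 6.509° (east) — does not cross 180°.
Total crossings: 0.

0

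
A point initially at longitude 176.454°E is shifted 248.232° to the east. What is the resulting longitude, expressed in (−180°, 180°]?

64.686°E

Start at +176.454°; shift +248.232° → +424.686°.
+424.686° lies outside (−180°, 180°]; subtract 360° → +64.686°.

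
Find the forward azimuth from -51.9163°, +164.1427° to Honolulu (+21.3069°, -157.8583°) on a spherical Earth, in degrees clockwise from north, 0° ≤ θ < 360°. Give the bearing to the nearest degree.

36°

Δλ = -157.8583 − 164.1427 = -322.0010°; wrapped into (−180°, 180°]: 37.9990°.
θ = atan2( sin Δλ · cos φ₂ , cos φ₁ · sin φ₂ − sin φ₁ · cos φ₂ · cos Δλ )
  = atan2(0.57357, 0.80199) = 35.572° → normalised to [0°, 360°): 35.572°.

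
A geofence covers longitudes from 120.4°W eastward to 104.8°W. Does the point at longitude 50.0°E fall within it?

No

Band width going east from -120.4° to -104.8°: ((-104.8 − -120.4) mod 360) = 15.6°.
Offset of +50.0° east of the west edge: ((50.0 − -120.4) mod 360) = 170.4°.
170.4° > 15.6° ⇒ outside.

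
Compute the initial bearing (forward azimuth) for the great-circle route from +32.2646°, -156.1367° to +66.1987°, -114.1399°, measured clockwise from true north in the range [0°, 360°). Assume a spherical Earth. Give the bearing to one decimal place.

Δλ = -114.1399 − -156.1367 = 41.9968°.
θ = atan2( sin Δλ · cos φ₂ , cos φ₁ · sin φ₂ − sin φ₁ · cos φ₂ · cos Δλ )
  = atan2(0.27002, 0.61357) = 23.754° → normalised to [0°, 360°): 23.754°.

23.8°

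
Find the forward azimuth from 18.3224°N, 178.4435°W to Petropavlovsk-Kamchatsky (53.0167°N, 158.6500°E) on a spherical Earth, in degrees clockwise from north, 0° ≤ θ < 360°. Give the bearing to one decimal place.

338.2°

Δλ = 158.6500 − -178.4435 = 337.0935°; wrapped into (−180°, 180°]: -22.9065°.
θ = atan2( sin Δλ · cos φ₂ , cos φ₁ · sin φ₂ − sin φ₁ · cos φ₂ · cos Δλ )
  = atan2(-0.23415, 0.58411) = -21.844° → normalised to [0°, 360°): 338.156°.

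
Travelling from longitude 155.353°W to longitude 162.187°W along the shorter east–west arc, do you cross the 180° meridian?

Signed shortest Δλ = ((-162.187 − -155.353 + 180) mod 360) − 180 = -6.834°.
Going west by 6.834° from -155.353° reaches -162.187° without touching 180°.

No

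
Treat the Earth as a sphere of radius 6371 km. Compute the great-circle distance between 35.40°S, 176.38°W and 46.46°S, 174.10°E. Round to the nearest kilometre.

Δλ = 174.10 − -176.38 = 350.48°; wrapped into (−180°, 180°]: -9.52°.
Δφ = -46.46 − -35.40 = -11.06°.
a = sin²(Δφ/2) + cos φ₁ · cos φ₂ · sin²(Δλ/2) = 0.013153.
c = 2·atan2(√a, √(1−a)) = 0.22988 rad → d = 6371·c ≈ 1464.57 km.

1465 km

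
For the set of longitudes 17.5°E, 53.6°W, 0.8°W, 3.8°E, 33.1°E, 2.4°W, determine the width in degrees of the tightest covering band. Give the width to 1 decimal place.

Sort the longitudes: -53.6°, -2.4°, -0.8°, +3.8°, +17.5°, +33.1°.
Eastward gaps between consecutive values (wrapping around): 51.2°, 1.6°, 4.6°, 13.7°, 15.6°, 273.3°.
Largest gap = 273.3° ⇒ minimal covering band is its complement: 360° − 273.3° = 86.7°.
Band runs from -53.6° eastward to +33.1°.

86.7°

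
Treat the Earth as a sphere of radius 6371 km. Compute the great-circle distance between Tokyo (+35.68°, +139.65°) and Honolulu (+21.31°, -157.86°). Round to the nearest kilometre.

Δλ = -157.86 − 139.65 = -297.51°; wrapped into (−180°, 180°]: 62.49°.
Δφ = 21.31 − 35.68 = -14.37°.
a = sin²(Δφ/2) + cos φ₁ · cos φ₂ · sin²(Δλ/2) = 0.219245.
c = 2·atan2(√a, √(1−a)) = 0.97459 rad → d = 6371·c ≈ 6209.10 km.

6209 km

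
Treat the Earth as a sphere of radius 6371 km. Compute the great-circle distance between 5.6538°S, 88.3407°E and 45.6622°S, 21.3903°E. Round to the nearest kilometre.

7779 km

Δλ = 21.3903 − 88.3407 = -66.9504°.
Δφ = -45.6622 − -5.6538 = -40.0084°.
a = sin²(Δφ/2) + cos φ₁ · cos φ₂ · sin²(Δλ/2) = 0.328617.
c = 2·atan2(√a, √(1−a)) = 1.22094 rad → d = 6371·c ≈ 7778.59 km.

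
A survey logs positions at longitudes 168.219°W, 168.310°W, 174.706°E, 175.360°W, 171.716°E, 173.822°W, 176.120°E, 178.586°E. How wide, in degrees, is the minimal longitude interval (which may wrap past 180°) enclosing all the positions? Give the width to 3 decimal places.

20.065°

Sort the longitudes: -175.360°, -173.822°, -168.310°, -168.219°, +171.716°, +174.706°, +176.120°, +178.586°.
Eastward gaps between consecutive values (wrapping around): 1.538°, 5.512°, 0.091°, 339.935°, 2.990°, 1.414°, 2.466°, 6.054°.
Largest gap = 339.935° ⇒ minimal covering band is its complement: 360° − 339.935° = 20.065°.
Band runs from +171.716° eastward to -168.219°, crossing the antimeridian.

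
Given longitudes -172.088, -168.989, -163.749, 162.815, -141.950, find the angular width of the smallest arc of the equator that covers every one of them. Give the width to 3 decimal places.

55.235°

Sort the longitudes: -172.088°, -168.989°, -163.749°, -141.950°, +162.815°.
Eastward gaps between consecutive values (wrapping around): 3.099°, 5.240°, 21.799°, 304.765°, 25.097°.
Largest gap = 304.765° ⇒ minimal covering band is its complement: 360° − 304.765° = 55.235°.
Band runs from +162.815° eastward to -141.950°, crossing the antimeridian.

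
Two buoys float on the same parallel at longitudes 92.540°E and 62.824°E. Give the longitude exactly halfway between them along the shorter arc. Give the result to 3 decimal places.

Signed shortest Δλ from +92.540° to +62.824° is -29.716°.
Midpoint longitude = +92.540° + (-29.716°)/2 = +92.540° − 14.858° = +77.682°.

77.682°E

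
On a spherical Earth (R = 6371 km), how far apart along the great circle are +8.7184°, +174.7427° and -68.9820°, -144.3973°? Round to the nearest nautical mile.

Δλ = -144.3973 − 174.7427 = -319.1400°; wrapped into (−180°, 180°]: 40.8600°.
Δφ = -68.9820 − 8.7184 = -77.7004°.
a = sin²(Δφ/2) + cos φ₁ · cos φ₂ · sin²(Δλ/2) = 0.436684.
c = 2·atan2(√a, √(1−a)) = 1.44382 rad → d = 6371·c ≈ 9198.60 km ≈ 4966.85 nmi.

4967 nmi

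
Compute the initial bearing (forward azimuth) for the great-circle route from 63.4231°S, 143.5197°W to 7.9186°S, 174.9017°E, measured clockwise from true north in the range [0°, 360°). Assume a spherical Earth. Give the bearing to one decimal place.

312.4°

Δλ = 174.9017 − -143.5197 = 318.4214°; wrapped into (−180°, 180°]: -41.5786°.
θ = atan2( sin Δλ · cos φ₂ , cos φ₁ · sin φ₂ − sin φ₁ · cos φ₂ · cos Δλ )
  = atan2(-0.65732, 0.60099) = -47.563° → normalised to [0°, 360°): 312.437°.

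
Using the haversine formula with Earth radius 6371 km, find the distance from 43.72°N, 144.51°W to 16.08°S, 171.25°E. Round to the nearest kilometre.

Δλ = 171.25 − -144.51 = 315.76°; wrapped into (−180°, 180°]: -44.24°.
Δφ = -16.08 − 43.72 = -59.80°.
a = sin²(Δφ/2) + cos φ₁ · cos φ₂ · sin²(Δλ/2) = 0.346955.
c = 2·atan2(√a, √(1−a)) = 1.25971 rad → d = 6371·c ≈ 8025.63 km.

8026 km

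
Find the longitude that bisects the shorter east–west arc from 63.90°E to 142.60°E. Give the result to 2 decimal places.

Signed shortest Δλ from +63.90° to +142.60° is +78.70°.
Midpoint longitude = +63.90° + (+78.70°)/2 = +63.90° + 39.35° = +103.25°.

103.25°E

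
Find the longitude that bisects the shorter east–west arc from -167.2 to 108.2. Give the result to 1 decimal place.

Signed shortest Δλ from -167.2° to +108.2° is -84.6°.
Midpoint longitude = -167.2° + (-84.6°)/2 = -167.2° − 42.3° = -209.5°.
Normalise into (−180°, 180°]: +150.5°.
(The naïve average (-167.2 + +108.2)/2 = -29.5° is on the wrong side of the globe.)

+150.5°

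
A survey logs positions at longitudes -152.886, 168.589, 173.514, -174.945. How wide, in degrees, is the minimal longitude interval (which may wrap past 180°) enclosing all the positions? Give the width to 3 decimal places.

38.525°

Sort the longitudes: -174.945°, -152.886°, +168.589°, +173.514°.
Eastward gaps between consecutive values (wrapping around): 22.059°, 321.475°, 4.925°, 11.541°.
Largest gap = 321.475° ⇒ minimal covering band is its complement: 360° − 321.475° = 38.525°.
Band runs from +168.589° eastward to -152.886°, crossing the antimeridian.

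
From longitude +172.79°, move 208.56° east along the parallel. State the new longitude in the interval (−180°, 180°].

+21.35°

Start at +172.79°; shift +208.56° → +381.35°.
+381.35° lies outside (−180°, 180°]; subtract 360° → +21.35°.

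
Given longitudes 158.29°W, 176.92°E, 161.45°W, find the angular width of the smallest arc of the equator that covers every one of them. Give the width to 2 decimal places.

24.79°

Sort the longitudes: -161.45°, -158.29°, +176.92°.
Eastward gaps between consecutive values (wrapping around): 3.16°, 335.21°, 21.63°.
Largest gap = 335.21° ⇒ minimal covering band is its complement: 360° − 335.21° = 24.79°.
Band runs from +176.92° eastward to -158.29°, crossing the antimeridian.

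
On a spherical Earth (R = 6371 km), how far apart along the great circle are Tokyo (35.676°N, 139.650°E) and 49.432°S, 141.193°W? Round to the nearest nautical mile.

Δλ = -141.193 − 139.650 = -280.843°; wrapped into (−180°, 180°]: 79.157°.
Δφ = -49.432 − 35.676 = -85.108°.
a = sin²(Δφ/2) + cos φ₁ · cos φ₂ · sin²(Δλ/2) = 0.671819.
c = 2·atan2(√a, √(1−a)) = 1.92158 rad → d = 6371·c ≈ 12242.41 km ≈ 6610.37 nmi.

6610 nmi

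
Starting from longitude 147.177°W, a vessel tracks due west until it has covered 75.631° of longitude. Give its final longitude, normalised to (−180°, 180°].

Start at -147.177°; shift −75.631° → -222.808°.
-222.808° lies outside (−180°, 180°]; add 360° → +137.192°.

137.192°E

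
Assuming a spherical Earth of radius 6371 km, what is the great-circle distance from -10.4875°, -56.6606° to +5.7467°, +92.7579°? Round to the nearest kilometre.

Δλ = 92.7579 − -56.6606 = 149.4185°.
Δφ = 5.7467 − -10.4875 = 16.2342°.
a = sin²(Δφ/2) + cos φ₁ · cos φ₂ · sin²(Δλ/2) = 0.930248.
c = 2·atan2(√a, √(1−a)) = 2.60704 rad → d = 6371·c ≈ 16609.45 km.

16609 km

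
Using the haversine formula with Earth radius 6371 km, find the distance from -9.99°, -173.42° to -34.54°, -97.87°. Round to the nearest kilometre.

Δλ = -97.87 − -173.42 = 75.55°.
Δφ = -34.54 − -9.99 = -24.55°.
a = sin²(Δφ/2) + cos φ₁ · cos φ₂ · sin²(Δλ/2) = 0.349605.
c = 2·atan2(√a, √(1−a)) = 1.26527 rad → d = 6371·c ≈ 8061.06 km.

8061 km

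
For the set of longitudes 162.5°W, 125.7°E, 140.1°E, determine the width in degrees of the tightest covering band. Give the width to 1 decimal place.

Sort the longitudes: -162.5°, +125.7°, +140.1°.
Eastward gaps between consecutive values (wrapping around): 288.2°, 14.4°, 57.4°.
Largest gap = 288.2° ⇒ minimal covering band is its complement: 360° − 288.2° = 71.8°.
Band runs from +125.7° eastward to -162.5°, crossing the antimeridian.

71.8°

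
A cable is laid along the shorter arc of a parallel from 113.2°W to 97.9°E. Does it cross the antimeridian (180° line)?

Yes

Naïve |97.9 − -113.2| = 211.1° > 180°, so the shorter arc goes the other way round — across 180°.
Signed shortest Δλ = ((97.9 − -113.2 + 180) mod 360) − 180 = -148.9°.
Going west by 148.9° from -113.2° passes through 180° before reaching +97.9°.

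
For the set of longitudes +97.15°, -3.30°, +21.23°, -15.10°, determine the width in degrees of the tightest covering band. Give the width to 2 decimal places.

112.25°

Sort the longitudes: -15.10°, -3.30°, +21.23°, +97.15°.
Eastward gaps between consecutive values (wrapping around): 11.80°, 24.53°, 75.92°, 247.75°.
Largest gap = 247.75° ⇒ minimal covering band is its complement: 360° − 247.75° = 112.25°.
Band runs from -15.10° eastward to +97.15°.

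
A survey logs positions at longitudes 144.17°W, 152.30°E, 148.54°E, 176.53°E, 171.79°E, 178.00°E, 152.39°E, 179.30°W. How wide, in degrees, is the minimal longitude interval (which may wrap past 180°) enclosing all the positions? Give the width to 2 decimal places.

Sort the longitudes: -179.30°, -144.17°, +148.54°, +152.30°, +152.39°, +171.79°, +176.53°, +178.00°.
Eastward gaps between consecutive values (wrapping around): 35.13°, 292.71°, 3.76°, 0.09°, 19.40°, 4.74°, 1.47°, 2.70°.
Largest gap = 292.71° ⇒ minimal covering band is its complement: 360° − 292.71° = 67.29°.
Band runs from +148.54° eastward to -144.17°, crossing the antimeridian.

67.29°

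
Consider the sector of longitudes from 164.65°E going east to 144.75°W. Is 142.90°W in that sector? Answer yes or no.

Band width going east from +164.65° to -144.75°: ((-144.75 − 164.65) mod 360) = 50.60°.
Offset of -142.90° east of the west edge: ((-142.90 − 164.65) mod 360) = 52.45°.
52.45° > 50.60° ⇒ outside.

No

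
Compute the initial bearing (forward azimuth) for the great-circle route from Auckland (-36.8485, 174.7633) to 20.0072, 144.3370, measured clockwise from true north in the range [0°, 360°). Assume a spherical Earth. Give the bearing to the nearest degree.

328°

Δλ = 144.3370 − 174.7633 = -30.4263°.
θ = atan2( sin Δλ · cos φ₂ , cos φ₁ · sin φ₂ − sin φ₁ · cos φ₂ · cos Δλ )
  = atan2(-0.47587, 0.75969) = -32.063° → normalised to [0°, 360°): 327.937°.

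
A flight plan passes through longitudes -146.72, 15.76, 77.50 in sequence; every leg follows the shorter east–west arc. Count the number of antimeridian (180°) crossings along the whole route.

Leg 1: -146.72° → +15.76°, shortest Δλ = 162.48° (east) — does not cross 180°.
Leg 2: +15.76° → +77.50°, shortest Δλ = 61.74° (east) — does not cross 180°.
Total crossings: 0.

0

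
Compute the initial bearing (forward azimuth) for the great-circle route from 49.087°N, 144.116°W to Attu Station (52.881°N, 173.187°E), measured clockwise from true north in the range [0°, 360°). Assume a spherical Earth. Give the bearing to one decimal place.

Δλ = 173.187 − -144.116 = 317.303°; wrapped into (−180°, 180°]: -42.697°.
θ = atan2( sin Δλ · cos φ₂ , cos φ₁ · sin φ₂ − sin φ₁ · cos φ₂ · cos Δλ )
  = atan2(-0.40923, 0.18704) = -65.436° → normalised to [0°, 360°): 294.564°.

294.6°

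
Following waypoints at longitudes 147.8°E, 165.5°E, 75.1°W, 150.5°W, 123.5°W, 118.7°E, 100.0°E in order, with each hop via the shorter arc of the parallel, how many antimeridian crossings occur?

2

Leg 1: +147.8° → +165.5°, shortest Δλ = 17.7° (east) — does not cross 180°.
Leg 2: +165.5° → -75.1°, shortest Δλ = 119.4° (east) — crosses 180°.
Leg 3: -75.1° → -150.5°, shortest Δλ = -75.4° (west) — does not cross 180°.
Leg 4: -150.5° → -123.5°, shortest Δλ = 27.0° (east) — does not cross 180°.
Leg 5: -123.5° → +118.7°, shortest Δλ = -117.8° (west) — crosses 180°.
Leg 6: +118.7° → +100.0°, shortest Δλ = -18.7° (west) — does not cross 180°.
Total crossings: 2.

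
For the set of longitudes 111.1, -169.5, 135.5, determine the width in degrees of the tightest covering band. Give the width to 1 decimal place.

79.4°

Sort the longitudes: -169.5°, +111.1°, +135.5°.
Eastward gaps between consecutive values (wrapping around): 280.6°, 24.4°, 55.0°.
Largest gap = 280.6° ⇒ minimal covering band is its complement: 360° − 280.6° = 79.4°.
Band runs from +111.1° eastward to -169.5°, crossing the antimeridian.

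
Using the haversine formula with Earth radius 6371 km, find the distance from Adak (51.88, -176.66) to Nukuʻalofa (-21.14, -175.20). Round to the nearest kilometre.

Δλ = -175.20 − -176.66 = 1.46°.
Δφ = -21.14 − 51.88 = -73.02°.
a = sin²(Δφ/2) + cos φ₁ · cos φ₂ · sin²(Δλ/2) = 0.354075.
c = 2·atan2(√a, √(1−a)) = 1.27463 rad → d = 6371·c ≈ 8120.70 km.

8121 km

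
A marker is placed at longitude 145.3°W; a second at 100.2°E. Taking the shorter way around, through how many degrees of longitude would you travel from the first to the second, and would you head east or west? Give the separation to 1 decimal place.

114.5° west

Raw difference: 100.2 − -145.3 = 245.5°.
Normalise into (−180°, 180°]: 245.5° − 360° = -114.5°.
Negative ⇒ the second point lies to the west; separation 114.5°.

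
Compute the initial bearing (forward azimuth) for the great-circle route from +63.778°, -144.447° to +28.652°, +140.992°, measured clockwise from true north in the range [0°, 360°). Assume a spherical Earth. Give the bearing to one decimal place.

Δλ = 140.992 − -144.447 = 285.439°; wrapped into (−180°, 180°]: -74.561°.
θ = atan2( sin Δλ · cos φ₂ , cos φ₁ · sin φ₂ − sin φ₁ · cos φ₂ · cos Δλ )
  = atan2(-0.84588, 0.00229) = -89.845° → normalised to [0°, 360°): 270.155°.

270.2°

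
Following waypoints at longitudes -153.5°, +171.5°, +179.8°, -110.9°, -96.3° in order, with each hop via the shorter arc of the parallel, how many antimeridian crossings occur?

Leg 1: -153.5° → +171.5°, shortest Δλ = -35.0° (west) — crosses 180°.
Leg 2: +171.5° → +179.8°, shortest Δλ = 8.3° (east) — does not cross 180°.
Leg 3: +179.8° → -110.9°, shortest Δλ = 69.3° (east) — crosses 180°.
Leg 4: -110.9° → -96.3°, shortest Δλ = 14.6° (east) — does not cross 180°.
Total crossings: 2.

2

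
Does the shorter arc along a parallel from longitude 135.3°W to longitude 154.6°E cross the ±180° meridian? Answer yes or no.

Naïve |154.6 − -135.3| = 289.9° > 180°, so the shorter arc goes the other way round — across 180°.
Signed shortest Δλ = ((154.6 − -135.3 + 180) mod 360) − 180 = -70.1°.
Going west by 70.1° from -135.3° passes through 180° before reaching +154.6°.

Yes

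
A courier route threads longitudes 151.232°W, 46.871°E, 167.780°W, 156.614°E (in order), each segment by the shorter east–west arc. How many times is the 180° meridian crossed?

Leg 1: -151.232° → +46.871°, shortest Δλ = -161.897° (west) — crosses 180°.
Leg 2: +46.871° → -167.780°, shortest Δλ = 145.349° (east) — crosses 180°.
Leg 3: -167.780° → +156.614°, shortest Δλ = -35.606° (west) — crosses 180°.
Total crossings: 3.

3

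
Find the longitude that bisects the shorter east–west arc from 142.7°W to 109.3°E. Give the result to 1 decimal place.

Signed shortest Δλ from -142.7° to +109.3° is -108.0°.
Midpoint longitude = -142.7° + (-108.0°)/2 = -142.7° − 54.0° = -196.7°.
Normalise into (−180°, 180°]: +163.3°.
(The naïve average (-142.7 + +109.3)/2 = -16.7° is on the wrong side of the globe.)

163.3°E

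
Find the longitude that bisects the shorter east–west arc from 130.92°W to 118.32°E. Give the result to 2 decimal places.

Signed shortest Δλ from -130.92° to +118.32° is -110.76°.
Midpoint longitude = -130.92° + (-110.76°)/2 = -130.92° − 55.38° = -186.30°.
Normalise into (−180°, 180°]: +173.70°.
(The naïve average (-130.92 + +118.32)/2 = -6.3° is on the wrong side of the globe.)

173.70°E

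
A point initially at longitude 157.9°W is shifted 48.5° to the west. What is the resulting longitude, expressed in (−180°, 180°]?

153.6°E

Start at -157.9°; shift −48.5° → -206.4°.
-206.4° lies outside (−180°, 180°]; add 360° → +153.6°.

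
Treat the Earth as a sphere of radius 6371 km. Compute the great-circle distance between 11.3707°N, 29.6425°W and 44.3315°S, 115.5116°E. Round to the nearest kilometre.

15067 km

Δλ = 115.5116 − -29.6425 = 145.1541°.
Δφ = -44.3315 − 11.3707 = -55.7022°.
a = sin²(Δφ/2) + cos φ₁ · cos φ₂ · sin²(Δλ/2) = 0.856650.
c = 2·atan2(√a, √(1−a)) = 2.36499 rad → d = 6371·c ≈ 15067.36 km.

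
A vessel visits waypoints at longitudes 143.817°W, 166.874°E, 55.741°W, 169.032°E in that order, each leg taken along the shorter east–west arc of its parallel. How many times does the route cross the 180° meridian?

Leg 1: -143.817° → +166.874°, shortest Δλ = -49.309° (west) — crosses 180°.
Leg 2: +166.874° → -55.741°, shortest Δλ = 137.385° (east) — crosses 180°.
Leg 3: -55.741° → +169.032°, shortest Δλ = -135.227° (west) — crosses 180°.
Total crossings: 3.

3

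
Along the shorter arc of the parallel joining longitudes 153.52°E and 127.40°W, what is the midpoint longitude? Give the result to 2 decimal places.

Signed shortest Δλ from +153.52° to -127.40° is +79.08°.
Midpoint longitude = +153.52° + (+79.08°)/2 = +153.52° + 39.54° = +193.06°.
Normalise into (−180°, 180°]: -166.94°.
(The naïve average (+153.52 + -127.40)/2 = 13.06° is on the wrong side of the globe.)

166.94°W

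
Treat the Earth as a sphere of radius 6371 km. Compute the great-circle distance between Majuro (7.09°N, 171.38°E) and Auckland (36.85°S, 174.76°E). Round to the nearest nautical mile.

2645 nmi

Δλ = 174.76 − 171.38 = 3.38°.
Δφ = -36.85 − 7.09 = -43.94°.
a = sin²(Δφ/2) + cos φ₁ · cos φ₂ · sin²(Δλ/2) = 0.140657.
c = 2·atan2(√a, √(1−a)) = 0.76889 rad → d = 6371·c ≈ 4898.57 km ≈ 2645.02 nmi.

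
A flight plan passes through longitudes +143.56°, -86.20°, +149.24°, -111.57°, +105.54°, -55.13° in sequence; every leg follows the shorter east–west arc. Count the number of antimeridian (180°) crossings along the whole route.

4

Leg 1: +143.56° → -86.20°, shortest Δλ = 130.24° (east) — crosses 180°.
Leg 2: -86.20° → +149.24°, shortest Δλ = -124.56° (west) — crosses 180°.
Leg 3: +149.24° → -111.57°, shortest Δλ = 99.19° (east) — crosses 180°.
Leg 4: -111.57° → +105.54°, shortest Δλ = -142.89° (west) — crosses 180°.
Leg 5: +105.54° → -55.13°, shortest Δλ = -160.67° (west) — does not cross 180°.
Total crossings: 4.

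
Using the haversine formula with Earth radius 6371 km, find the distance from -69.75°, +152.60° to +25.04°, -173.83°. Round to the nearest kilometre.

10875 km

Δλ = -173.83 − 152.60 = -326.43°; wrapped into (−180°, 180°]: 33.57°.
Δφ = 25.04 − -69.75 = 94.79°.
a = sin²(Δφ/2) + cos φ₁ · cos φ₂ · sin²(Δλ/2) = 0.567903.
c = 2·atan2(√a, √(1−a)) = 1.70702 rad → d = 6371·c ≈ 10875.45 km.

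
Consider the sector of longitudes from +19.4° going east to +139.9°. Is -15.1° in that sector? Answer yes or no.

No

Band width going east from +19.4° to +139.9°: ((139.9 − 19.4) mod 360) = 120.5°.
Offset of -15.1° east of the west edge: ((-15.1 − 19.4) mod 360) = 325.5°.
325.5° > 120.5° ⇒ outside.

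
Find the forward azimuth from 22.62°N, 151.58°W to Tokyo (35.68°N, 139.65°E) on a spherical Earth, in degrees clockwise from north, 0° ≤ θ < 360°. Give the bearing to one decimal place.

299.3°

Δλ = 139.65 − -151.58 = 291.23°; wrapped into (−180°, 180°]: -68.77°.
θ = atan2( sin Δλ · cos φ₂ , cos φ₁ · sin φ₂ − sin φ₁ · cos φ₂ · cos Δλ )
  = atan2(-0.75716, 0.42526) = -60.679° → normalised to [0°, 360°): 299.321°.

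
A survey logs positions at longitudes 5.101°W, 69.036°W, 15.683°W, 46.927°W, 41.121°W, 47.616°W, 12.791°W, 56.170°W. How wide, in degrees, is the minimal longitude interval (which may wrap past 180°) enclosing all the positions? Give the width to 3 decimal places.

63.935°

Sort the longitudes: -69.036°, -56.170°, -47.616°, -46.927°, -41.121°, -15.683°, -12.791°, -5.101°.
Eastward gaps between consecutive values (wrapping around): 12.866°, 8.554°, 0.689°, 5.806°, 25.438°, 2.892°, 7.690°, 296.065°.
Largest gap = 296.065° ⇒ minimal covering band is its complement: 360° − 296.065° = 63.935°.
Band runs from -69.036° eastward to -5.101°.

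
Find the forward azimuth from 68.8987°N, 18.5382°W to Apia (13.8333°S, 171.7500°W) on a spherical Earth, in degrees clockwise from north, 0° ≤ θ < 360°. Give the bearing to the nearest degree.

329°

Δλ = -171.7500 − -18.5382 = -153.2118°.
θ = atan2( sin Δλ · cos φ₂ , cos φ₁ · sin φ₂ − sin φ₁ · cos φ₂ · cos Δλ )
  = atan2(-0.43762, 0.72259) = -31.200° → normalised to [0°, 360°): 328.800°.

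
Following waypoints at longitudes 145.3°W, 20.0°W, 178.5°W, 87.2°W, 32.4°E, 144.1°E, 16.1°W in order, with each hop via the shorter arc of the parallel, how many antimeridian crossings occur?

0

Leg 1: -145.3° → -20.0°, shortest Δλ = 125.3° (east) — does not cross 180°.
Leg 2: -20.0° → -178.5°, shortest Δλ = -158.5° (west) — does not cross 180°.
Leg 3: -178.5° → -87.2°, shortest Δλ = 91.3° (east) — does not cross 180°.
Leg 4: -87.2° → +32.4°, shortest Δλ = 119.6° (east) — does not cross 180°.
Leg 5: +32.4° → +144.1°, shortest Δλ = 111.7° (east) — does not cross 180°.
Leg 6: +144.1° → -16.1°, shortest Δλ = -160.2° (west) — does not cross 180°.
Total crossings: 0.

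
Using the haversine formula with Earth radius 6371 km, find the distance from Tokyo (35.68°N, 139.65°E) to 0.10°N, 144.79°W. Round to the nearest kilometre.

8701 km

Δλ = -144.79 − 139.65 = -284.44°; wrapped into (−180°, 180°]: 75.56°.
Δφ = 0.10 − 35.68 = -35.58°.
a = sin²(Δφ/2) + cos φ₁ · cos φ₂ · sin²(Δλ/2) = 0.398213.
c = 2·atan2(√a, √(1−a)) = 1.36579 rad → d = 6371·c ≈ 8701.44 km.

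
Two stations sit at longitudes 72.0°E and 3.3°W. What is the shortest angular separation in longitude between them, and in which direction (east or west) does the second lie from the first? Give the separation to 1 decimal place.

Raw difference: -3.3 − 72.0 = -75.3°.
Normalise into (−180°, 180°]: -75.3° stays -75.3°.
Negative ⇒ the second point lies to the west; separation 75.3°.

75.3° west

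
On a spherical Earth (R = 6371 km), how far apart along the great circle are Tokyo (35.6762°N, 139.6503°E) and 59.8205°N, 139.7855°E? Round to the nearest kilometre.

Δλ = 139.7855 − 139.6503 = 0.1352°.
Δφ = 59.8205 − 35.6762 = 24.1443°.
a = sin²(Δφ/2) + cos φ₁ · cos φ₂ · sin²(Δλ/2) = 0.043741.
c = 2·atan2(√a, √(1−a)) = 0.42140 rad → d = 6371·c ≈ 2684.74 km.

2685 km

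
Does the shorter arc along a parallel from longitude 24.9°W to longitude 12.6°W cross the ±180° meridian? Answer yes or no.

Signed shortest Δλ = ((-12.6 − -24.9 + 180) mod 360) − 180 = 12.3°.
Going east by 12.3° from -24.9° reaches -12.6° without touching 180°.

No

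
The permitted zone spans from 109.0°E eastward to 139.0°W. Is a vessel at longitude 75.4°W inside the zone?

No

Band width going east from +109.0° to -139.0°: ((-139.0 − 109.0) mod 360) = 112.0°.
Offset of -75.4° east of the west edge: ((-75.4 − 109.0) mod 360) = 175.6°.
175.6° > 112.0° ⇒ outside.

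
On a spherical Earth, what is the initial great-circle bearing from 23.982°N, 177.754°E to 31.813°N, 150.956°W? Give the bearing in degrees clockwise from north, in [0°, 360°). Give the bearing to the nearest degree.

67°

Δλ = -150.956 − 177.754 = -328.710°; wrapped into (−180°, 180°]: 31.290°.
θ = atan2( sin Δλ · cos φ₂ , cos φ₁ · sin φ₂ − sin φ₁ · cos φ₂ · cos Δλ )
  = atan2(0.44135, 0.18649) = 67.094° → normalised to [0°, 360°): 67.094°.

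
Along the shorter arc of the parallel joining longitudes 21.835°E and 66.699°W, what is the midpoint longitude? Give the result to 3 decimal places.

Signed shortest Δλ from +21.835° to -66.699° is -88.534°.
Midpoint longitude = +21.835° + (-88.534°)/2 = +21.835° − 44.267° = -22.432°.

22.432°W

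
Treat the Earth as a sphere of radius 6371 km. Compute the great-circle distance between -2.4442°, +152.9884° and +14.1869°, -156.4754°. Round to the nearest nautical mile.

3168 nmi

Δλ = -156.4754 − 152.9884 = -309.4638°; wrapped into (−180°, 180°]: 50.5362°.
Δφ = 14.1869 − -2.4442 = 16.6311°.
a = sin²(Δφ/2) + cos φ₁ · cos φ₂ · sin²(Δλ/2) = 0.197403.
c = 2·atan2(√a, √(1−a)) = 0.92079 rad → d = 6371·c ≈ 5866.34 km ≈ 3167.57 nmi.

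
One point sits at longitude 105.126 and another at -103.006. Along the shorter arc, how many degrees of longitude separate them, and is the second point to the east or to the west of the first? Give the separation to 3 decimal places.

151.868° east

Raw difference: -103.006 − 105.126 = -208.132°.
Normalise into (−180°, 180°]: -208.132° + 360° = 151.868°.
Positive ⇒ the second point lies to the east; separation 151.868°.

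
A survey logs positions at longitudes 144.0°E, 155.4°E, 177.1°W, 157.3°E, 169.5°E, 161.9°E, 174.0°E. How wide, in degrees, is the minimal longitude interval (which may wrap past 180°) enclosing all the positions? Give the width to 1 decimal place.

Sort the longitudes: -177.1°, +144.0°, +155.4°, +157.3°, +161.9°, +169.5°, +174.0°.
Eastward gaps between consecutive values (wrapping around): 321.1°, 11.4°, 1.9°, 4.6°, 7.6°, 4.5°, 8.9°.
Largest gap = 321.1° ⇒ minimal covering band is its complement: 360° − 321.1° = 38.9°.
Band runs from +144.0° eastward to -177.1°, crossing the antimeridian.

38.9°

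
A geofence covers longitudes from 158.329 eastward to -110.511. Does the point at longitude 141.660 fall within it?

No

Band width going east from +158.329° to -110.511°: ((-110.511 − 158.329) mod 360) = 91.160°.
Offset of +141.660° east of the west edge: ((141.660 − 158.329) mod 360) = 343.331°.
343.331° > 91.160° ⇒ outside.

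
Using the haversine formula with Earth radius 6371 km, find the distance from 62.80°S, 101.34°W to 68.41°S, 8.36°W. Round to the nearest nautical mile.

2107 nmi

Δλ = -8.36 − -101.34 = 92.98°.
Δφ = -68.41 − -62.80 = -5.61°.
a = sin²(Δφ/2) + cos φ₁ · cos φ₂ · sin²(Δλ/2) = 0.090864.
c = 2·atan2(√a, √(1−a)) = 0.61240 rad → d = 6371·c ≈ 3901.59 km ≈ 2106.69 nmi.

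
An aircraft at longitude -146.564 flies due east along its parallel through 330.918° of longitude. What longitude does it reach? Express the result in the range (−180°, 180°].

Start at -146.564°; shift +330.918° → +184.354°.
+184.354° lies outside (−180°, 180°]; subtract 360° → -175.646°.

-175.646°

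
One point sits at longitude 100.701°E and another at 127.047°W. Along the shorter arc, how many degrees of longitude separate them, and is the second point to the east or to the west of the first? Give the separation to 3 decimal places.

Raw difference: -127.047 − 100.701 = -227.748°.
Normalise into (−180°, 180°]: -227.748° + 360° = 132.252°.
Positive ⇒ the second point lies to the east; separation 132.252°.

132.252° east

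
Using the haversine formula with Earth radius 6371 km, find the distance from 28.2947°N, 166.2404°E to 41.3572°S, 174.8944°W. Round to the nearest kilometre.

Δλ = -174.8944 − 166.2404 = -341.1348°; wrapped into (−180°, 180°]: 18.8652°.
Δφ = -41.3572 − 28.2947 = -69.6519°.
a = sin²(Δφ/2) + cos φ₁ · cos φ₂ · sin²(Δλ/2) = 0.343890.
c = 2·atan2(√a, √(1−a)) = 1.25327 rad → d = 6371·c ≈ 7984.57 km.

7985 km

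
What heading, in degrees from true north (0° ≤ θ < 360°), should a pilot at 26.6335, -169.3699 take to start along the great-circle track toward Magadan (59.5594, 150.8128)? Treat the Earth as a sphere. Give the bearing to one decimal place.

Δλ = 150.8128 − -169.3699 = 320.1827°; wrapped into (−180°, 180°]: -39.8173°.
θ = atan2( sin Δλ · cos φ₂ , cos φ₁ · sin φ₂ − sin φ₁ · cos φ₂ · cos Δλ )
  = atan2(-0.32443, 0.59623) = -28.552° → normalised to [0°, 360°): 331.448°.

331.4°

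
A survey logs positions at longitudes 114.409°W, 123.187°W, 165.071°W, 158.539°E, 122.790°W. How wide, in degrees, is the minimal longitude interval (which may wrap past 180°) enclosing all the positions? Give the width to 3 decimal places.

87.052°

Sort the longitudes: -165.071°, -123.187°, -122.790°, -114.409°, +158.539°.
Eastward gaps between consecutive values (wrapping around): 41.884°, 0.397°, 8.381°, 272.948°, 36.390°.
Largest gap = 272.948° ⇒ minimal covering band is its complement: 360° − 272.948° = 87.052°.
Band runs from +158.539° eastward to -114.409°, crossing the antimeridian.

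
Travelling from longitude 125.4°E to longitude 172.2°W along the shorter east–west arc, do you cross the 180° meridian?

Yes

Naïve |-172.2 − 125.4| = 297.6° > 180°, so the shorter arc goes the other way round — across 180°.
Signed shortest Δλ = ((-172.2 − 125.4 + 180) mod 360) − 180 = 62.4°.
Going east by 62.4° from +125.4° passes through 180° before reaching -172.2°.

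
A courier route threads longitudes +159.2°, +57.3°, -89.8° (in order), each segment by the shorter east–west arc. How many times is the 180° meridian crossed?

Leg 1: +159.2° → +57.3°, shortest Δλ = -101.9° (west) — does not cross 180°.
Leg 2: +57.3° → -89.8°, shortest Δλ = -147.1° (west) — does not cross 180°.
Total crossings: 0.

0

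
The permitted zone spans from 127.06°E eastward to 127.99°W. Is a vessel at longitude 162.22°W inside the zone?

Yes

Band width going east from +127.06° to -127.99°: ((-127.99 − 127.06) mod 360) = 104.95°.
Offset of -162.22° east of the west edge: ((-162.22 − 127.06) mod 360) = 70.72°.
70.72° ≤ 104.95° ⇒ inside.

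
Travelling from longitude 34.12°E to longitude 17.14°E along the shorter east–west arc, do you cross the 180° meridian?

Signed shortest Δλ = ((17.14 − 34.12 + 180) mod 360) − 180 = -16.98°.
Going west by 16.98° from +34.12° reaches +17.14° without touching 180°.

No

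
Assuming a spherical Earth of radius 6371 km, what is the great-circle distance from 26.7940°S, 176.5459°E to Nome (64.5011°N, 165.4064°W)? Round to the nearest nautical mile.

Δλ = -165.4064 − 176.5459 = -341.9523°; wrapped into (−180°, 180°]: 18.0477°.
Δφ = 64.5011 − -26.7940 = 91.2951°.
a = sin²(Δφ/2) + cos φ₁ · cos φ₂ · sin²(Δλ/2) = 0.520754.
c = 2·atan2(√a, √(1−a)) = 1.61232 rad → d = 6371·c ≈ 10272.07 km ≈ 5546.47 nmi.

5546 nmi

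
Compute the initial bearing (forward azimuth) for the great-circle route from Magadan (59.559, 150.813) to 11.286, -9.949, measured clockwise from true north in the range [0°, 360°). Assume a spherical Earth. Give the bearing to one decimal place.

Δλ = -9.949 − 150.813 = -160.762°.
θ = atan2( sin Δλ · cos φ₂ , cos φ₁ · sin φ₂ − sin φ₁ · cos φ₂ · cos Δλ )
  = atan2(-0.32312, 0.89742) = -19.802° → normalised to [0°, 360°): 340.198°.

340.2°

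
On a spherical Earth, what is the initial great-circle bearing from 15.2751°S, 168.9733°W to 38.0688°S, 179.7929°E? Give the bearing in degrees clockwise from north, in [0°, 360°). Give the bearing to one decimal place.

201.4°

Δλ = 179.7929 − -168.9733 = 348.7662°; wrapped into (−180°, 180°]: -11.2338°.
θ = atan2( sin Δλ · cos φ₂ , cos φ₁ · sin φ₂ − sin φ₁ · cos φ₂ · cos Δλ )
  = atan2(-0.15337, -0.39139) = -158.602° → normalised to [0°, 360°): 201.398°.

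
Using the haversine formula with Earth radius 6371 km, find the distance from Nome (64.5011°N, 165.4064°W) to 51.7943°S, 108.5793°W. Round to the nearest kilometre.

13822 km

Δλ = -108.5793 − -165.4064 = 56.8271°.
Δφ = -51.7943 − 64.5011 = -116.2954°.
a = sin²(Δφ/2) + cos φ₁ · cos φ₂ · sin²(Δλ/2) = 0.781784.
c = 2·atan2(√a, √(1−a)) = 2.16950 rad → d = 6371·c ≈ 13821.85 km.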